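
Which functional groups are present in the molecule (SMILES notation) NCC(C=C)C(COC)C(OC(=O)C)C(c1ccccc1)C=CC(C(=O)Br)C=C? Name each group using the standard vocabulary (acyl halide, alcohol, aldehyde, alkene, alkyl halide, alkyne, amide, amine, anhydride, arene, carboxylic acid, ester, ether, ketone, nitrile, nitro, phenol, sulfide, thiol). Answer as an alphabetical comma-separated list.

Reading the structure from left to right:
  H2NCH2: –NH2 on an sp³ carbon with no adjacent C=O → amine.
  CH(CH=CH2): pendant –CH=CH2: C=C double bond → alkene.
  CH(CH2OCH3): pendant –CH2OCH3: C–O–C linkage → ether.
  CH(OCOCH3): pendant –OC(=O)CH3: an acyloxy group → ester.
  CH(C6H5): pendant –C6H5: benzene ring → arene.
  CH=CH: C=C double bond → alkene.
  CH(COBr): pendant –C(=O)X: carbonyl C bonded to C and halogen → acyl halide.
  CH=CH2: C=C double bond → alkene.

acyl halide, alkene, amine, arene, ester, ether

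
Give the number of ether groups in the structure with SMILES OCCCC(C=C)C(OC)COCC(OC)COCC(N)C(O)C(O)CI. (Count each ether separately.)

4

HO– on an sp³ carbon → alcohol.
pendant –CH=CH2: C=C double bond → alkene.
pendant –OCH3: C–O–C with sp³ C, no adjacent C=O → ether.
C–O–C with sp³ carbons on both sides and no adjacent C=O → ether.
pendant –OCH3: C–O–C with sp³ C, no adjacent C=O → ether.
C–O–C with sp³ carbons on both sides and no adjacent C=O → ether.
–NH2 on an sp³ carbon with no adjacent C=O → amine.
–OH on an sp³ carbon → alcohol (secondary).
–OH on an sp³ carbon → alcohol (secondary).
halogen on an sp³ carbon → alkyl halide.
Ether appears at: CH(OCH3), CH2OCH2, CH(OCH3), CH2OCH2 → 4.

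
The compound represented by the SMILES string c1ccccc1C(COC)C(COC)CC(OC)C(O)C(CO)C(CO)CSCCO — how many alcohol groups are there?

4

Taking each segment in turn:
  C6H5: C6H5– phenyl ring → arene.
  CH(CH2OCH3): pendant –CH2OCH3: C–O–C linkage → ether.
  CH(CH2OCH3): pendant –CH2OCH3: C–O–C linkage → ether.
  CH(OCH3): pendant –OCH3: C–O–C with sp³ C, no adjacent C=O → ether.
  CH(OH): –OH on an sp³ carbon → alcohol (secondary).
  CH(CH2OH): pendant –CH2OH on an sp³ backbone C → alcohol.
  CH(CH2OH): pendant –CH2OH on an sp³ backbone C → alcohol.
  CH2SCH2: C–S–C linkage → sulfide (thioether).
  CH2OH: –OH on an sp³ carbon → alcohol.
Alcohol appears at: CH(OH), CH(CH2OH), CH(CH2OH), CH2OH → 4.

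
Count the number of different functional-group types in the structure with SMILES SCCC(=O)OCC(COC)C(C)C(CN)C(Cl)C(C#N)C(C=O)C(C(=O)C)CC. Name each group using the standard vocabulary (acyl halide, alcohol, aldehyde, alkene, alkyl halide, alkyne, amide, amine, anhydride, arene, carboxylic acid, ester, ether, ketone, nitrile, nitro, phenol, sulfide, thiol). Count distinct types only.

8

–SH on an sp³ carbon → thiol.
–C(=O)–O–C with C on the carbonyl side → ester.
pendant –CH2OCH3: C–O–C linkage → ether.
pendant –CH2NH2: N on sp³ C, no adjacent C=O → amine.
halogen on an sp³ carbon → alkyl halide.
pendant –C≡N: nitrile.
pendant –CHO: carbonyl C bonded to C and H → aldehyde.
pendant –COCH3: carbonyl C bonded to two carbons → ketone.
Distinct types present: aldehyde, alkyl halide, amine, ester, ether, ketone, nitrile, thiol.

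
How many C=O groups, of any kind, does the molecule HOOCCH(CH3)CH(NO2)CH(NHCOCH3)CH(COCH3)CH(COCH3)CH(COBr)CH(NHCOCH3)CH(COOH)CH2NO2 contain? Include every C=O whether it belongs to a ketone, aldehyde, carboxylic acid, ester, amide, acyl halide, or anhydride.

7

HOOC: carboxylic acid, 1 C=O (running total 1).
CH(NHCOCH3): amide, 1 C=O (running total 2).
CH(COCH3): ketone, 1 C=O (running total 3).
CH(COCH3): ketone, 1 C=O (running total 4).
CH(COBr): acyl halide, 1 C=O (running total 5).
CH(NHCOCH3): amide, 1 C=O (running total 6).
CH(COOH): carboxylic acid, 1 C=O (running total 7).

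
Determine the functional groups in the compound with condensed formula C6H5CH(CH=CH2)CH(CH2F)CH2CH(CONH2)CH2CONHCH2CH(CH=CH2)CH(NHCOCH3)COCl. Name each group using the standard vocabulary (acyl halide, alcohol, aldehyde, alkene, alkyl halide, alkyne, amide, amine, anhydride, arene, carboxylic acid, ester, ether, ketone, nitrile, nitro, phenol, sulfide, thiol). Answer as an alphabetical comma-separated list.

acyl halide, alkene, alkyl halide, amide, arene

Reading the structure from left to right:
  C6H5: C6H5– phenyl ring → arene.
  CH(CH=CH2): pendant –CH=CH2: C=C double bond → alkene.
  CH(CH2F): pendant –CH2X: halogen on sp³ carbon → alkyl halide.
  CH(CONH2): pendant –CONH2: carbonyl C bonded to C and N → amide.
  CH2CONHCH2: –C(=O)–N– linkage → amide (the N is not an amine).
  CH(CH=CH2): pendant –CH=CH2: C=C double bond → alkene.
  CH(NHCOCH3): pendant –NHC(=O)CH3: N bonded to a carbonyl → amide (not amine).
  COCl: –C(=O)Cl: carbonyl C bonded to C and to a halogen → acyl halide (not alkyl halide).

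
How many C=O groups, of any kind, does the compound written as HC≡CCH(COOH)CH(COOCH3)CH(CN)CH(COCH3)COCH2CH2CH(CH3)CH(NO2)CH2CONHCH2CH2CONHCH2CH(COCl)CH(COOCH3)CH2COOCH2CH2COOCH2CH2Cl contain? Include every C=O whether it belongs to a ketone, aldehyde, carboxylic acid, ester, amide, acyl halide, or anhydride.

CH(COOH): carboxylic acid, 1 C=O (running total 1).
CH(COOCH3): ester, 1 C=O (running total 2).
CH(COCH3): ketone, 1 C=O (running total 3).
CO: ketone, 1 C=O (running total 4).
CH2CONHCH2: amide, 1 C=O (running total 5).
CH2CONHCH2: amide, 1 C=O (running total 6).
CH(COCl): acyl halide, 1 C=O (running total 7).
CH(COOCH3): ester, 1 C=O (running total 8).
CH2COOCH2: ester, 1 C=O (running total 9).
CH2COOCH2: ester, 1 C=O (running total 10).

10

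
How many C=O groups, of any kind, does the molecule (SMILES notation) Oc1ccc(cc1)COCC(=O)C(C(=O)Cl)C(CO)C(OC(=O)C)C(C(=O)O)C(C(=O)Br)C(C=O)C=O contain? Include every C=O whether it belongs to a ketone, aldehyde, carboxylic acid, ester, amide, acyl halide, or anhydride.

CO: ketone, 1 C=O (running total 1).
CH(COCl): acyl halide, 1 C=O (running total 2).
CH(OCOCH3): ester, 1 C=O (running total 3).
CH(COOH): carboxylic acid, 1 C=O (running total 4).
CH(COBr): acyl halide, 1 C=O (running total 5).
CH(CHO): aldehyde, 1 C=O (running total 6).
CHO: aldehyde, 1 C=O (running total 7).

7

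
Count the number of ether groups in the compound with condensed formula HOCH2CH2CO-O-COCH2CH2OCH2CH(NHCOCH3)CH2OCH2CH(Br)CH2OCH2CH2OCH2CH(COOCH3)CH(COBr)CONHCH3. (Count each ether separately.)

4

HO– on an sp³ carbon → alcohol.
two acyl groups sharing one oxygen, –C(=O)–O–C(=O)– → anhydride.
C–O–C with sp³ carbons on both sides and no adjacent C=O → ether.
pendant –NHC(=O)CH3: N bonded to a carbonyl → amide (not amine).
C–O–C with sp³ carbons on both sides and no adjacent C=O → ether.
halogen on an sp³ carbon → alkyl halide.
C–O–C with sp³ carbons on both sides and no adjacent C=O → ether.
C–O–C with sp³ carbons on both sides and no adjacent C=O → ether.
pendant –COOCH3: carbonyl C bonded to C and –OCH3 → ester.
pendant –C(=O)X: carbonyl C bonded to C and halogen → acyl halide.
–C(=O)NHCH3: carbonyl C bonded to C and to N → amide (the N is not an amine).
Ether appears at: CH2OCH2, CH2OCH2, CH2OCH2, CH2OCH2 → 4.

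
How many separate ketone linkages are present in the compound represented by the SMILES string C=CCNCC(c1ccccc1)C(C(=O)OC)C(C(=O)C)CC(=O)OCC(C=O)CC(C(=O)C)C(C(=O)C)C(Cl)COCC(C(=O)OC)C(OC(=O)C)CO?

C=C double bond → alkene.
C–N–C with sp³ carbons and no adjacent C=O → amine (secondary).
pendant –C6H5: benzene ring → arene.
pendant –COOCH3: carbonyl C bonded to C and –OCH3 → ester.
pendant –COCH3: carbonyl C bonded to two carbons → ketone.
–C(=O)–O–C with C on the carbonyl side → ester.
pendant –CHO: carbonyl C bonded to C and H → aldehyde.
pendant –COCH3: carbonyl C bonded to two carbons → ketone.
pendant –COCH3: carbonyl C bonded to two carbons → ketone.
halogen on an sp³ carbon → alkyl halide.
C–O–C with sp³ carbons on both sides and no adjacent C=O → ether.
pendant –COOCH3: carbonyl C bonded to C and –OCH3 → ester.
pendant –OC(=O)CH3: an acyloxy group → ester.
–OH on an sp³ carbon → alcohol.
Ketone appears at: CH(COCH3), CH(COCH3), CH(COCH3) → 3.

3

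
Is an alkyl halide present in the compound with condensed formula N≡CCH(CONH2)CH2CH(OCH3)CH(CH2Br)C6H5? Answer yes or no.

yes

Working along the chain:
  N≡C: N≡C–: carbon triple-bonded to nitrogen → nitrile.
  CH(CONH2): pendant –CONH2: carbonyl C bonded to C and N → amide.
  CH(OCH3): pendant –OCH3: C–O–C with sp³ C, no adjacent C=O → ether.
  CH(CH2Br): pendant –CH2X: halogen on sp³ carbon → alkyl halide.
  C6H5: –C6H5 phenyl ring → arene.
The CH(CH2Br) segment supplies the alkyl halide: pendant –CH2X: halogen on sp³ carbon → alkyl halide.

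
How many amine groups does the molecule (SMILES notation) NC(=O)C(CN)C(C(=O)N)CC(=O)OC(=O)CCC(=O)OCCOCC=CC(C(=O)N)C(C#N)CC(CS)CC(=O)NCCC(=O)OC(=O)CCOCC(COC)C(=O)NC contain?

1

Taking each segment in turn:
  H2NCO: –C(=O)NH2: carbonyl C bonded to C and to N → amide (the N is not a separate amine).
  CH(CH2NH2): pendant –CH2NH2: N on sp³ C, no adjacent C=O → amine.
  CH(CONH2): pendant –CONH2: carbonyl C bonded to C and N → amide.
  CH2CO-O-COCH2: two acyl groups sharing one oxygen, –C(=O)–O–C(=O)– → anhydride.
  CH2COOCH2: –C(=O)–O–C with C on the carbonyl side → ester.
  CH2OCH2: C–O–C with sp³ carbons on both sides and no adjacent C=O → ether.
  CH=CH: C=C double bond → alkene.
  CH(CONH2): pendant –CONH2: carbonyl C bonded to C and N → amide.
  CH(CN): pendant –C≡N: nitrile.
  CH(CH2SH): pendant –CH2SH → thiol.
  CH2CONHCH2: –C(=O)–N– linkage → amide (the N is not an amine).
  CH2CO-O-COCH2: two acyl groups sharing one oxygen, –C(=O)–O–C(=O)– → anhydride.
  CH2OCH2: C–O–C with sp³ carbons on both sides and no adjacent C=O → ether.
  CH(CH2OCH3): pendant –CH2OCH3: C–O–C linkage → ether.
  CONHCH3: –C(=O)NHCH3: carbonyl C bonded to C and to N → amide (the N is not an amine).
Amine appears at: CH(CH2NH2) → 1.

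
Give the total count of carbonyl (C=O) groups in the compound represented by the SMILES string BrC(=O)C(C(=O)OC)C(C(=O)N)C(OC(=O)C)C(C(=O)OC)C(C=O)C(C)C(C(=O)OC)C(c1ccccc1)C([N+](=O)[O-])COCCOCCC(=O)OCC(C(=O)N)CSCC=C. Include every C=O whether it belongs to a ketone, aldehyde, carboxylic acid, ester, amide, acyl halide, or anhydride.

BrCO: acyl halide, 1 C=O (running total 1).
CH(COOCH3): ester, 1 C=O (running total 2).
CH(CONH2): amide, 1 C=O (running total 3).
CH(OCOCH3): ester, 1 C=O (running total 4).
CH(COOCH3): ester, 1 C=O (running total 5).
CH(CHO): aldehyde, 1 C=O (running total 6).
CH(COOCH3): ester, 1 C=O (running total 7).
CH2COOCH2: ester, 1 C=O (running total 8).
CH(CONH2): amide, 1 C=O (running total 9).

9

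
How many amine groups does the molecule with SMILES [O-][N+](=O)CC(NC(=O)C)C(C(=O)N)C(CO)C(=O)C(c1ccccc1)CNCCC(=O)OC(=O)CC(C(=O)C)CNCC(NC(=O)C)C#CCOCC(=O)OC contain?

–NO2 on carbon → nitro group.
pendant –NHC(=O)CH3: N bonded to a carbonyl → amide (not amine).
pendant –CONH2: carbonyl C bonded to C and N → amide.
pendant –CH2OH on an sp³ backbone C → alcohol.
–C(=O)– with carbon on both sides → ketone.
pendant –C6H5: benzene ring → arene.
C–N–C with sp³ carbons and no adjacent C=O → amine (secondary).
two acyl groups sharing one oxygen, –C(=O)–O–C(=O)– → anhydride.
pendant –COCH3: carbonyl C bonded to two carbons → ketone.
C–N–C with sp³ carbons and no adjacent C=O → amine (secondary).
pendant –NHC(=O)CH3: N bonded to a carbonyl → amide (not amine).
C≡C triple bond → alkyne.
C–O–C with sp³ carbons on both sides and no adjacent C=O → ether.
–C(=O)OCH3: carbonyl C bonded to C and to –OCH3 → ester (not ketone + ether).
Amine appears at: CH2NHCH2, CH2NHCH2 → 2.

2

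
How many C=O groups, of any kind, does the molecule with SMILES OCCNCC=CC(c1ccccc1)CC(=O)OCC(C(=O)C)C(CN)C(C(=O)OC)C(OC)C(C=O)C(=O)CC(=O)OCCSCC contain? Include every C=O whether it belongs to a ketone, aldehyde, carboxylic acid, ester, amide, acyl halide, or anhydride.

CH2COOCH2: ester, 1 C=O (running total 1).
CH(COCH3): ketone, 1 C=O (running total 2).
CH(COOCH3): ester, 1 C=O (running total 3).
CH(CHO): aldehyde, 1 C=O (running total 4).
CO: ketone, 1 C=O (running total 5).
CH2COOCH2: ester, 1 C=O (running total 6).

6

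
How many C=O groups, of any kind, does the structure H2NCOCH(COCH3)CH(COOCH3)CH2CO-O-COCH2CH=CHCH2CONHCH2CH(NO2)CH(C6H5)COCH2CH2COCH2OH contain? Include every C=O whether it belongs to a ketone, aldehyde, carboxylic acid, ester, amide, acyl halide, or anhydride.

H2NCO: amide, 1 C=O (running total 1).
CH(COCH3): ketone, 1 C=O (running total 2).
CH(COOCH3): ester, 1 C=O (running total 3).
CH2CO-O-COCH2: anhydride, 2 C=O (running total 5).
CH2CONHCH2: amide, 1 C=O (running total 6).
CO: ketone, 1 C=O (running total 7).
CO: ketone, 1 C=O (running total 8).

8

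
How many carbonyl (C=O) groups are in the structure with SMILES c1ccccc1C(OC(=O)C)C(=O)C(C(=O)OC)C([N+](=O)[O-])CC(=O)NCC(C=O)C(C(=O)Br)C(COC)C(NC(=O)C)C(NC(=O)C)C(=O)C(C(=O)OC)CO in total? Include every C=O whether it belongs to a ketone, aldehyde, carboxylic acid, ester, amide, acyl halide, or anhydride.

CH(OCOCH3): ester, 1 C=O (running total 1).
CO: ketone, 1 C=O (running total 2).
CH(COOCH3): ester, 1 C=O (running total 3).
CH2CONHCH2: amide, 1 C=O (running total 4).
CH(CHO): aldehyde, 1 C=O (running total 5).
CH(COBr): acyl halide, 1 C=O (running total 6).
CH(NHCOCH3): amide, 1 C=O (running total 7).
CH(NHCOCH3): amide, 1 C=O (running total 8).
CO: ketone, 1 C=O (running total 9).
CH(COOCH3): ester, 1 C=O (running total 10).

10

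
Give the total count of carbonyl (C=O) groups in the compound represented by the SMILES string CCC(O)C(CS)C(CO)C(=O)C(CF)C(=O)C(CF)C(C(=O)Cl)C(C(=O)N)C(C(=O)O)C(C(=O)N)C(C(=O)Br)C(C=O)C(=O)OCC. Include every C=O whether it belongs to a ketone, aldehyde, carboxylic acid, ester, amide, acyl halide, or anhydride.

9

CO: ketone, 1 C=O (running total 1).
CO: ketone, 1 C=O (running total 2).
CH(COCl): acyl halide, 1 C=O (running total 3).
CH(CONH2): amide, 1 C=O (running total 4).
CH(COOH): carboxylic acid, 1 C=O (running total 5).
CH(CONH2): amide, 1 C=O (running total 6).
CH(COBr): acyl halide, 1 C=O (running total 7).
CH(CHO): aldehyde, 1 C=O (running total 8).
COOCH2CH3: ester, 1 C=O (running total 9).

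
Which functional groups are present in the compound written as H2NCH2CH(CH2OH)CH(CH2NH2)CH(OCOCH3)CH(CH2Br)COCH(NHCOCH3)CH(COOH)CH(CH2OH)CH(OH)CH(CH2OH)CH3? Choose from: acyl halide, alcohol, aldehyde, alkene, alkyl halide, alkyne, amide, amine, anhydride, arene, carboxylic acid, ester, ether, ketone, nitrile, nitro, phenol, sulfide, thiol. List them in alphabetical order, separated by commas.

–NH2 on an sp³ carbon with no adjacent C=O → amine.
pendant –CH2OH on an sp³ backbone C → alcohol.
pendant –CH2NH2: N on sp³ C, no adjacent C=O → amine.
pendant –OC(=O)CH3: an acyloxy group → ester.
pendant –CH2X: halogen on sp³ carbon → alkyl halide.
–C(=O)– with carbon on both sides → ketone.
pendant –NHC(=O)CH3: N bonded to a carbonyl → amide (not amine).
pendant –COOH: carbonyl C bonded to C and –OH → carboxylic acid.
pendant –CH2OH on an sp³ backbone C → alcohol.
–OH on an sp³ carbon → alcohol (secondary).
pendant –CH2OH on an sp³ backbone C → alcohol.

alcohol, alkyl halide, amide, amine, carboxylic acid, ester, ketone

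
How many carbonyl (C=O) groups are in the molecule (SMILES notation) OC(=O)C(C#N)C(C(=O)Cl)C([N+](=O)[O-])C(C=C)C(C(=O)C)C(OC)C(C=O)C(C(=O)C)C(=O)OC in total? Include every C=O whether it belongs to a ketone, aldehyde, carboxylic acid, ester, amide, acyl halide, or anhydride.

HOOC: carboxylic acid, 1 C=O (running total 1).
CH(COCl): acyl halide, 1 C=O (running total 2).
CH(COCH3): ketone, 1 C=O (running total 3).
CH(CHO): aldehyde, 1 C=O (running total 4).
CH(COCH3): ketone, 1 C=O (running total 5).
COOCH3: ester, 1 C=O (running total 6).

6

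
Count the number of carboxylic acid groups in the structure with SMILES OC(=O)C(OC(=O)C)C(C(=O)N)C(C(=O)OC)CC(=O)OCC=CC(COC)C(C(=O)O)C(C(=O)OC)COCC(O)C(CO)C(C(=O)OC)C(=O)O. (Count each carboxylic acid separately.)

Taking each segment in turn:
  HOOC: –COOH: carbonyl C bonded to –OH and C → carboxylic acid (the –OH is not a separate alcohol).
  CH(OCOCH3): pendant –OC(=O)CH3: an acyloxy group → ester.
  CH(CONH2): pendant –CONH2: carbonyl C bonded to C and N → amide.
  CH(COOCH3): pendant –COOCH3: carbonyl C bonded to C and –OCH3 → ester.
  CH2COOCH2: –C(=O)–O–C with C on the carbonyl side → ester.
  CH=CH: C=C double bond → alkene.
  CH(CH2OCH3): pendant –CH2OCH3: C–O–C linkage → ether.
  CH(COOH): pendant –COOH: carbonyl C bonded to C and –OH → carboxylic acid.
  CH(COOCH3): pendant –COOCH3: carbonyl C bonded to C and –OCH3 → ester.
  CH2OCH2: C–O–C with sp³ carbons on both sides and no adjacent C=O → ether.
  CH(OH): –OH on an sp³ carbon → alcohol (secondary).
  CH(CH2OH): pendant –CH2OH on an sp³ backbone C → alcohol.
  CH(COOCH3): pendant –COOCH3: carbonyl C bonded to C and –OCH3 → ester.
  COOH: –COOH: carbonyl C bonded to –OH and C → carboxylic acid (the –OH is not a separate alcohol).
Carboxylic acid appears at: HOOC, CH(COOH), COOH → 3.

3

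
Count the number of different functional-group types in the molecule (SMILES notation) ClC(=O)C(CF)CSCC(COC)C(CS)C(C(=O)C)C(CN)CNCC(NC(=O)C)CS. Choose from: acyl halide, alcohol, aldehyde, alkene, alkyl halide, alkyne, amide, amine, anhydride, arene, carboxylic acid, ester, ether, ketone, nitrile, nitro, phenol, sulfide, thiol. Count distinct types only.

8

Taking each segment in turn:
  ClCO: –C(=O)Cl: carbonyl C bonded to C and to a halogen → acyl halide (not alkyl halide).
  CH(CH2F): pendant –CH2X: halogen on sp³ carbon → alkyl halide.
  CH2SCH2: C–S–C linkage → sulfide (thioether).
  CH(CH2OCH3): pendant –CH2OCH3: C–O–C linkage → ether.
  CH(CH2SH): pendant –CH2SH → thiol.
  CH(COCH3): pendant –COCH3: carbonyl C bonded to two carbons → ketone.
  CH(CH2NH2): pendant –CH2NH2: N on sp³ C, no adjacent C=O → amine.
  CH2NHCH2: C–N–C with sp³ carbons and no adjacent C=O → amine (secondary).
  CH(NHCOCH3): pendant –NHC(=O)CH3: N bonded to a carbonyl → amide (not amine).
  CH2SH: –SH on an sp³ carbon → thiol.
Distinct types present: acyl halide, alkyl halide, amide, amine, ether, ketone, sulfide, thiol.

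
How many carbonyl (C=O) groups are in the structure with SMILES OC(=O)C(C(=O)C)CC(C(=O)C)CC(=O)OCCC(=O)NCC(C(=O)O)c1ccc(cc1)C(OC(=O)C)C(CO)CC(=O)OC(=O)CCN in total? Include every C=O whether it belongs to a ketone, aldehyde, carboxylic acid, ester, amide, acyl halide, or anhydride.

HOOC: carboxylic acid, 1 C=O (running total 1).
CH(COCH3): ketone, 1 C=O (running total 2).
CH(COCH3): ketone, 1 C=O (running total 3).
CH2COOCH2: ester, 1 C=O (running total 4).
CH2CONHCH2: amide, 1 C=O (running total 5).
CH(COOH): carboxylic acid, 1 C=O (running total 6).
CH(OCOCH3): ester, 1 C=O (running total 7).
CH2CO-O-COCH2: anhydride, 2 C=O (running total 9).

9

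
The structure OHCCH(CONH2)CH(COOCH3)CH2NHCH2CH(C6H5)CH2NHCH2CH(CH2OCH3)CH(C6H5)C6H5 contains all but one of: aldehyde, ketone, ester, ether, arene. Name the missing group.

ether: present (CH(CH2OCH3) — pendant –CH2OCH3: C–O–C linkage → ether).
aldehyde: present (OHC — terminal –CHO: carbonyl C bonded to H and C → aldehyde).
arene: present (CH(C6H5) — pendant –C6H5: benzene ring → arene).
ester: present (CH(COOCH3) — pendant –COOCH3: carbonyl C bonded to C and –OCH3 → ester).
ketone: absent. In CH(COOCH3), the C=O is bonded to an –O–C group, which defines an ester, not a ketone. In CH(CONH2), the C=O is bonded to nitrogen, which defines an amide, not a ketone. In OHC, the carbonyl carbon carries an H, so it is an aldehyde, not a ketone.

ketone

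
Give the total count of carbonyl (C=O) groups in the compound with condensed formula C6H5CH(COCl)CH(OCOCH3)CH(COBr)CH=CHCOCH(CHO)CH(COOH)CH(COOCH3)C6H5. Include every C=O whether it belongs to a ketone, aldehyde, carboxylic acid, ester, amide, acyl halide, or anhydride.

CH(COCl): acyl halide, 1 C=O (running total 1).
CH(OCOCH3): ester, 1 C=O (running total 2).
CH(COBr): acyl halide, 1 C=O (running total 3).
CO: ketone, 1 C=O (running total 4).
CH(CHO): aldehyde, 1 C=O (running total 5).
CH(COOH): carboxylic acid, 1 C=O (running total 6).
CH(COOCH3): ester, 1 C=O (running total 7).

7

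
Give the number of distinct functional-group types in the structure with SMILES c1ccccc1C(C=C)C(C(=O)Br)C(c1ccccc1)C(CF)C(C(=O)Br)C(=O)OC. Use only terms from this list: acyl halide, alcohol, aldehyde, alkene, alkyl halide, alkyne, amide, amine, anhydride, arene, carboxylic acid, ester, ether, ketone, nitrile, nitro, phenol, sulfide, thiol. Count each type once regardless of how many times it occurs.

Taking each segment in turn:
  C6H5: C6H5– phenyl ring → arene.
  CH(CH=CH2): pendant –CH=CH2: C=C double bond → alkene.
  CH(COBr): pendant –C(=O)X: carbonyl C bonded to C and halogen → acyl halide.
  CH(C6H5): pendant –C6H5: benzene ring → arene.
  CH(CH2F): pendant –CH2X: halogen on sp³ carbon → alkyl halide.
  CH(COBr): pendant –C(=O)X: carbonyl C bonded to C and halogen → acyl halide.
  COOCH3: –C(=O)OCH3: carbonyl C bonded to C and to –OCH3 → ester (not ketone + ether).
Distinct types present: acyl halide, alkene, alkyl halide, arene, ester.

5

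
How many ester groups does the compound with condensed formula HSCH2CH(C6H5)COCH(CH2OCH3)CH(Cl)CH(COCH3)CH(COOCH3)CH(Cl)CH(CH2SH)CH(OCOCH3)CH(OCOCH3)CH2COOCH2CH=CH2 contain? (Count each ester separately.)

–SH on an sp³ carbon → thiol.
pendant –C6H5: benzene ring → arene.
–C(=O)– with carbon on both sides → ketone.
pendant –CH2OCH3: C–O–C linkage → ether.
halogen on an sp³ carbon → alkyl halide.
pendant –COCH3: carbonyl C bonded to two carbons → ketone.
pendant –COOCH3: carbonyl C bonded to C and –OCH3 → ester.
halogen on an sp³ carbon → alkyl halide.
pendant –CH2SH → thiol.
pendant –OC(=O)CH3: an acyloxy group → ester.
pendant –OC(=O)CH3: an acyloxy group → ester.
–C(=O)–O–C with C on the carbonyl side → ester.
C=C double bond → alkene.
Ester appears at: CH(COOCH3), CH(OCOCH3), CH(OCOCH3), CH2COOCH2 → 4.

4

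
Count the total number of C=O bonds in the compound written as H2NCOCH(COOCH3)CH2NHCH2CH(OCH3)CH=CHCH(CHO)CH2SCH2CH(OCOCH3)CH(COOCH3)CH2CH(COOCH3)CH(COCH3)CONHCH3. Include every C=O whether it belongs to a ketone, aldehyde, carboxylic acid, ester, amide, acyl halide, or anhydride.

8

H2NCO: amide, 1 C=O (running total 1).
CH(COOCH3): ester, 1 C=O (running total 2).
CH(CHO): aldehyde, 1 C=O (running total 3).
CH(OCOCH3): ester, 1 C=O (running total 4).
CH(COOCH3): ester, 1 C=O (running total 5).
CH(COOCH3): ester, 1 C=O (running total 6).
CH(COCH3): ketone, 1 C=O (running total 7).
CONHCH3: amide, 1 C=O (running total 8).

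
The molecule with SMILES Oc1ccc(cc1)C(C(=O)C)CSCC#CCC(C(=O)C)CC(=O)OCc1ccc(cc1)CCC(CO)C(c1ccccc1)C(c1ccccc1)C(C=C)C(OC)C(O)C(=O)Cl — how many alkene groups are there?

1

Working along the chain:
  HOC6H4: –OH attached directly to an aromatic ring → phenol (not alcohol); the ring itself is an arene.
  CH(COCH3): pendant –COCH3: carbonyl C bonded to two carbons → ketone.
  CH2SCH2: C–S–C linkage → sulfide (thioether).
  C≡C: C≡C triple bond → alkyne.
  CH(COCH3): pendant –COCH3: carbonyl C bonded to two carbons → ketone.
  CH2COOCH2: –C(=O)–O–C with C on the carbonyl side → ester.
  C6H4: para-disubstituted benzene ring → arene.
  CH(CH2OH): pendant –CH2OH on an sp³ backbone C → alcohol.
  CH(C6H5): pendant –C6H5: benzene ring → arene.
  CH(C6H5): pendant –C6H5: benzene ring → arene.
  CH(CH=CH2): pendant –CH=CH2: C=C double bond → alkene.
  CH(OCH3): pendant –OCH3: C–O–C with sp³ C, no adjacent C=O → ether.
  CH(OH): –OH on an sp³ carbon → alcohol (secondary).
  COCl: –C(=O)Cl: carbonyl C bonded to C and to a halogen → acyl halide (not alkyl halide).
Alkene appears at: CH(CH=CH2) → 1.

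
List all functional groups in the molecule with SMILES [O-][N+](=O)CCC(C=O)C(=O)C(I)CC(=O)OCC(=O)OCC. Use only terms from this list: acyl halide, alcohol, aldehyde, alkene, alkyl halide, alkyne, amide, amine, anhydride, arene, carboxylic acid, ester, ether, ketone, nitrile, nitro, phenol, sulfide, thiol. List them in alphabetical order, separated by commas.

aldehyde, alkyl halide, ester, ketone, nitro

–NO2 on carbon → nitro group.
pendant –CHO: carbonyl C bonded to C and H → aldehyde.
–C(=O)– with carbon on both sides → ketone.
halogen on an sp³ carbon → alkyl halide.
–C(=O)–O–C with C on the carbonyl side → ester.
–C(=O)OCH2CH3: carbonyl C bonded to C and to –OEt → ester.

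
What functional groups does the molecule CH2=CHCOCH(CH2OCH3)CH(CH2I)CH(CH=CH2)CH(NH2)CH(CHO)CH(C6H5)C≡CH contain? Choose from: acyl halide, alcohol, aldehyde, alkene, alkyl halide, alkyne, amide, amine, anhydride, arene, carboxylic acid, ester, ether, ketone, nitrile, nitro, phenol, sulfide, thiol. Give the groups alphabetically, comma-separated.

aldehyde, alkene, alkyl halide, alkyne, amine, arene, ether, ketone

Working along the chain:
  CH2=CH: C=C double bond → alkene.
  CO: –C(=O)– with carbon on both sides → ketone.
  CH(CH2OCH3): pendant –CH2OCH3: C–O–C linkage → ether.
  CH(CH2I): pendant –CH2X: halogen on sp³ carbon → alkyl halide.
  CH(CH=CH2): pendant –CH=CH2: C=C double bond → alkene.
  CH(NH2): –NH2 on an sp³ carbon with no adjacent C=O → amine.
  CH(CHO): pendant –CHO: carbonyl C bonded to C and H → aldehyde.
  CH(C6H5): pendant –C6H5: benzene ring → arene.
  C≡CH: C≡C triple bond → alkyne.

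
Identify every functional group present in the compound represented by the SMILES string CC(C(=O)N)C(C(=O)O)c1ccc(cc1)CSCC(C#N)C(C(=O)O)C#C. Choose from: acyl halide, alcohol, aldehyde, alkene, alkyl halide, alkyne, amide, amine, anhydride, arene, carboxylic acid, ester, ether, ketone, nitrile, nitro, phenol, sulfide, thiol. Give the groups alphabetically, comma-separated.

alkyne, amide, arene, carboxylic acid, nitrile, sulfide

Reading the structure from left to right:
  CH(CONH2): pendant –CONH2: carbonyl C bonded to C and N → amide.
  CH(COOH): pendant –COOH: carbonyl C bonded to C and –OH → carboxylic acid.
  C6H4: para-disubstituted benzene ring → arene.
  CH2SCH2: C–S–C linkage → sulfide (thioether).
  CH(CN): pendant –C≡N: nitrile.
  CH(COOH): pendant –COOH: carbonyl C bonded to C and –OH → carboxylic acid.
  C≡CH: C≡C triple bond → alkyne.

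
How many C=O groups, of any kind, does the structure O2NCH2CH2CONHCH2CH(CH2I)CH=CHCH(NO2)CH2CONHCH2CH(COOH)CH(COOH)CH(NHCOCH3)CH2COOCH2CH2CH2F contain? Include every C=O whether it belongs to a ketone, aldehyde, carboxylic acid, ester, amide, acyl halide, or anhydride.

CH2CONHCH2: amide, 1 C=O (running total 1).
CH2CONHCH2: amide, 1 C=O (running total 2).
CH(COOH): carboxylic acid, 1 C=O (running total 3).
CH(COOH): carboxylic acid, 1 C=O (running total 4).
CH(NHCOCH3): amide, 1 C=O (running total 5).
CH2COOCH2: ester, 1 C=O (running total 6).

6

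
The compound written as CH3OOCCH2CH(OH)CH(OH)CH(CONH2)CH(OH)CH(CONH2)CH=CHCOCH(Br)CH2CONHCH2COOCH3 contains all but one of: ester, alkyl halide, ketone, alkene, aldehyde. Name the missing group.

aldehyde

ester: present (CH3OOC — CH3O–C(=O)–: carbonyl C bonded to C and to –OCH3 → ester (not ketone + ether)).
alkyl halide: present (CH(Br) — halogen on an sp³ carbon → alkyl halide).
alkene: present (CH=CH — C=C double bond → alkene).
ketone: present (CO — –C(=O)– with carbon on both sides → ketone).
aldehyde: absent. In CO, the carbonyl carbon is bonded to two carbons, so it is a ketone, not an aldehyde.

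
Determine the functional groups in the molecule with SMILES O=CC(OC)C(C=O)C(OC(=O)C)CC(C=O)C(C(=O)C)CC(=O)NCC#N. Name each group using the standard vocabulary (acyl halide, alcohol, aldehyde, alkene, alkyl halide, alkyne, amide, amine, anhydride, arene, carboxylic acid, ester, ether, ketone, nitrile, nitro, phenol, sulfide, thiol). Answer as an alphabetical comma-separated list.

aldehyde, amide, ester, ether, ketone, nitrile

terminal –CHO: carbonyl C bonded to H and C → aldehyde.
pendant –OCH3: C–O–C with sp³ C, no adjacent C=O → ether.
pendant –CHO: carbonyl C bonded to C and H → aldehyde.
pendant –OC(=O)CH3: an acyloxy group → ester.
pendant –CHO: carbonyl C bonded to C and H → aldehyde.
pendant –COCH3: carbonyl C bonded to two carbons → ketone.
–C(=O)–N– linkage → amide (the N is not an amine).
–C≡N: carbon triple-bonded to nitrogen → nitrile.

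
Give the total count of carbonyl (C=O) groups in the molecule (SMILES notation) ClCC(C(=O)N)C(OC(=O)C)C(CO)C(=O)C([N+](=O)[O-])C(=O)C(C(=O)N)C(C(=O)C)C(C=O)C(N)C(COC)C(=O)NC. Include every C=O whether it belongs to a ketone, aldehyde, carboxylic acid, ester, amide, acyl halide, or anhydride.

CH(CONH2): amide, 1 C=O (running total 1).
CH(OCOCH3): ester, 1 C=O (running total 2).
CO: ketone, 1 C=O (running total 3).
CO: ketone, 1 C=O (running total 4).
CH(CONH2): amide, 1 C=O (running total 5).
CH(COCH3): ketone, 1 C=O (running total 6).
CH(CHO): aldehyde, 1 C=O (running total 7).
CONHCH3: amide, 1 C=O (running total 8).

8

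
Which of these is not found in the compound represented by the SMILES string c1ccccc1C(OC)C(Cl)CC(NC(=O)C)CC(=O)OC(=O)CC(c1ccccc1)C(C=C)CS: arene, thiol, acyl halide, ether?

acyl halide

arene: present (C6H5 — C6H5– phenyl ring → arene).
thiol: present (CH2SH — –SH on an sp³ carbon → thiol).
ether: present (CH(OCH3) — pendant –OCH3: C–O–C with sp³ C, no adjacent C=O → ether).
acyl halide: no segment matches this pattern.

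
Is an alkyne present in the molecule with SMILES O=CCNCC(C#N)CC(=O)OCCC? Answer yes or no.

no

terminal –CHO: carbonyl C bonded to H and C → aldehyde.
C–N–C with sp³ carbons and no adjacent C=O → amine (secondary).
pendant –C≡N: nitrile.
–C(=O)–O–C with C on the carbonyl side → ester.
In CH(CN), the triple bond is C≡N, not C≡C, so it is a nitrile.
The groups actually present are: aldehyde, amine, ester, nitrile.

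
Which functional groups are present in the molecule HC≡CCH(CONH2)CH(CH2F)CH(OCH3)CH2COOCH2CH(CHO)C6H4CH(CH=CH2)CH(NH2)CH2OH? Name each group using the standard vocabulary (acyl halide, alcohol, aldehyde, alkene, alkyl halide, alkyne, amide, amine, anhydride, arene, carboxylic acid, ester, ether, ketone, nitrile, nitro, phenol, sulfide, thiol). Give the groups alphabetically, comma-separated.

alcohol, aldehyde, alkene, alkyl halide, alkyne, amide, amine, arene, ester, ether

Taking each segment in turn:
  HC≡C: C≡C triple bond → alkyne.
  CH(CONH2): pendant –CONH2: carbonyl C bonded to C and N → amide.
  CH(CH2F): pendant –CH2X: halogen on sp³ carbon → alkyl halide.
  CH(OCH3): pendant –OCH3: C–O–C with sp³ C, no adjacent C=O → ether.
  CH2COOCH2: –C(=O)–O–C with C on the carbonyl side → ester.
  CH(CHO): pendant –CHO: carbonyl C bonded to C and H → aldehyde.
  C6H4: para-disubstituted benzene ring → arene.
  CH(CH=CH2): pendant –CH=CH2: C=C double bond → alkene.
  CH(NH2): –NH2 on an sp³ carbon with no adjacent C=O → amine.
  CH2OH: –OH on an sp³ carbon → alcohol.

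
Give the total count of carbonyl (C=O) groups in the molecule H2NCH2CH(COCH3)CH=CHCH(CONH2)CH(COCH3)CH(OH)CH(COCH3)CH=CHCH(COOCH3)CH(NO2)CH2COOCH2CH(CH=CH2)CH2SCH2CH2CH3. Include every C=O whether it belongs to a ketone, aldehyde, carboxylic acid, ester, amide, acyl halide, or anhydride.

6

CH(COCH3): ketone, 1 C=O (running total 1).
CH(CONH2): amide, 1 C=O (running total 2).
CH(COCH3): ketone, 1 C=O (running total 3).
CH(COCH3): ketone, 1 C=O (running total 4).
CH(COOCH3): ester, 1 C=O (running total 5).
CH2COOCH2: ester, 1 C=O (running total 6).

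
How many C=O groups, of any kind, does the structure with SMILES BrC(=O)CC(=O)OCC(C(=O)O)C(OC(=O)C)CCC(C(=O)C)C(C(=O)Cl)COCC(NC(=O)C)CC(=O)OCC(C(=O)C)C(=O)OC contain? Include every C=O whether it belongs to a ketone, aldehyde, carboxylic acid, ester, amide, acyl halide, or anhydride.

BrCO: acyl halide, 1 C=O (running total 1).
CH2COOCH2: ester, 1 C=O (running total 2).
CH(COOH): carboxylic acid, 1 C=O (running total 3).
CH(OCOCH3): ester, 1 C=O (running total 4).
CH(COCH3): ketone, 1 C=O (running total 5).
CH(COCl): acyl halide, 1 C=O (running total 6).
CH(NHCOCH3): amide, 1 C=O (running total 7).
CH2COOCH2: ester, 1 C=O (running total 8).
CH(COCH3): ketone, 1 C=O (running total 9).
COOCH3: ester, 1 C=O (running total 10).

10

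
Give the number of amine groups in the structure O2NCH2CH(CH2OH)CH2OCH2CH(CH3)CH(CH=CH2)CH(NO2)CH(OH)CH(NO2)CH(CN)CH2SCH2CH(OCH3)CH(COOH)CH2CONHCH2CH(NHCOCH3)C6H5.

Reading the structure from left to right:
  O2NCH2: –NO2 on carbon → nitro group.
  CH(CH2OH): pendant –CH2OH on an sp³ backbone C → alcohol.
  CH2OCH2: C–O–C with sp³ carbons on both sides and no adjacent C=O → ether.
  CH(CH=CH2): pendant –CH=CH2: C=C double bond → alkene.
  CH(NO2): –NO2 on an sp³ carbon → nitro (the N=O is not a carbonyl).
  CH(OH): –OH on an sp³ carbon → alcohol (secondary).
  CH(NO2): –NO2 on an sp³ carbon → nitro (the N=O is not a carbonyl).
  CH(CN): pendant –C≡N: nitrile.
  CH2SCH2: C–S–C linkage → sulfide (thioether).
  CH(OCH3): pendant –OCH3: C–O–C with sp³ C, no adjacent C=O → ether.
  CH(COOH): pendant –COOH: carbonyl C bonded to C and –OH → carboxylic acid.
  CH2CONHCH2: –C(=O)–N– linkage → amide (the N is not an amine).
  CH(NHCOCH3): pendant –NHC(=O)CH3: N bonded to a carbonyl → amide (not amine).
  C6H5: –C6H5 phenyl ring → arene.
No segment is a amine: O2NCH2 is nitro, not amine; CH(NO2) is nitro, not amine; CH(NO2) is nitro, not amine. → 0.

0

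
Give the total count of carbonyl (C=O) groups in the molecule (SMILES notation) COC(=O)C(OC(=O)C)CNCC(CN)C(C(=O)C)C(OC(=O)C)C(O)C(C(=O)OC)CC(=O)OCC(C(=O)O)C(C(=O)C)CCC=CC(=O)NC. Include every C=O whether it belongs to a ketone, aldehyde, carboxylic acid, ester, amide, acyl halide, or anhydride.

9

CH3OOC: ester, 1 C=O (running total 1).
CH(OCOCH3): ester, 1 C=O (running total 2).
CH(COCH3): ketone, 1 C=O (running total 3).
CH(OCOCH3): ester, 1 C=O (running total 4).
CH(COOCH3): ester, 1 C=O (running total 5).
CH2COOCH2: ester, 1 C=O (running total 6).
CH(COOH): carboxylic acid, 1 C=O (running total 7).
CH(COCH3): ketone, 1 C=O (running total 8).
CONHCH3: amide, 1 C=O (running total 9).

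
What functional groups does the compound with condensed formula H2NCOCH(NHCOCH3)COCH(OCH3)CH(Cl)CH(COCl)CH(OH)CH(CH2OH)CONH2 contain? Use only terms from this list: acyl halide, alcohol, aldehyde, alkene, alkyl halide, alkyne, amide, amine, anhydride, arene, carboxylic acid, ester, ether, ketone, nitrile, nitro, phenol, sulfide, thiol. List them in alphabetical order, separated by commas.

Working along the chain:
  H2NCO: –C(=O)NH2: carbonyl C bonded to C and to N → amide (the N is not a separate amine).
  CH(NHCOCH3): pendant –NHC(=O)CH3: N bonded to a carbonyl → amide (not amine).
  CO: –C(=O)– with carbon on both sides → ketone.
  CH(OCH3): pendant –OCH3: C–O–C with sp³ C, no adjacent C=O → ether.
  CH(Cl): halogen on an sp³ carbon → alkyl halide.
  CH(COCl): pendant –C(=O)X: carbonyl C bonded to C and halogen → acyl halide.
  CH(OH): –OH on an sp³ carbon → alcohol (secondary).
  CH(CH2OH): pendant –CH2OH on an sp³ backbone C → alcohol.
  CONH2: –C(=O)NH2: carbonyl C bonded to C and to N → amide (the N is not a separate amine).

acyl halide, alcohol, alkyl halide, amide, ether, ketone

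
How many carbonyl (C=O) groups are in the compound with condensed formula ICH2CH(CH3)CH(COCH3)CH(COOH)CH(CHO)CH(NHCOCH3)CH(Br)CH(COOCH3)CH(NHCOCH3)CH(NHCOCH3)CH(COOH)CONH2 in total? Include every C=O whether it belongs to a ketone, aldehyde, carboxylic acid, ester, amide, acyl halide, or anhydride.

9

CH(COCH3): ketone, 1 C=O (running total 1).
CH(COOH): carboxylic acid, 1 C=O (running total 2).
CH(CHO): aldehyde, 1 C=O (running total 3).
CH(NHCOCH3): amide, 1 C=O (running total 4).
CH(COOCH3): ester, 1 C=O (running total 5).
CH(NHCOCH3): amide, 1 C=O (running total 6).
CH(NHCOCH3): amide, 1 C=O (running total 7).
CH(COOH): carboxylic acid, 1 C=O (running total 8).
CONH2: amide, 1 C=O (running total 9).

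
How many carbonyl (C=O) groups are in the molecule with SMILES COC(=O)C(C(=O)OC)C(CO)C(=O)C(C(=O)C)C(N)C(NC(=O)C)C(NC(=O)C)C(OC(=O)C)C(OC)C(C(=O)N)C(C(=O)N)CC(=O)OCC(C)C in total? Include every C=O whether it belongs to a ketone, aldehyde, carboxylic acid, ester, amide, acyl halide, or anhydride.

10

CH3OOC: ester, 1 C=O (running total 1).
CH(COOCH3): ester, 1 C=O (running total 2).
CO: ketone, 1 C=O (running total 3).
CH(COCH3): ketone, 1 C=O (running total 4).
CH(NHCOCH3): amide, 1 C=O (running total 5).
CH(NHCOCH3): amide, 1 C=O (running total 6).
CH(OCOCH3): ester, 1 C=O (running total 7).
CH(CONH2): amide, 1 C=O (running total 8).
CH(CONH2): amide, 1 C=O (running total 9).
CH2COOCH2: ester, 1 C=O (running total 10).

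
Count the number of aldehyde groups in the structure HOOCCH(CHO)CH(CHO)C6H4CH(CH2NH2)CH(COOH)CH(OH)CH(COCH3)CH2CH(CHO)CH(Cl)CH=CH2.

3

–COOH: carbonyl C bonded to –OH and C → carboxylic acid (the –OH is not a separate alcohol).
pendant –CHO: carbonyl C bonded to C and H → aldehyde.
pendant –CHO: carbonyl C bonded to C and H → aldehyde.
para-disubstituted benzene ring → arene.
pendant –CH2NH2: N on sp³ C, no adjacent C=O → amine.
pendant –COOH: carbonyl C bonded to C and –OH → carboxylic acid.
–OH on an sp³ carbon → alcohol (secondary).
pendant –COCH3: carbonyl C bonded to two carbons → ketone.
pendant –CHO: carbonyl C bonded to C and H → aldehyde.
halogen on an sp³ carbon → alkyl halide.
C=C double bond → alkene.
Aldehyde appears at: CH(CHO), CH(CHO), CH(CHO) → 3.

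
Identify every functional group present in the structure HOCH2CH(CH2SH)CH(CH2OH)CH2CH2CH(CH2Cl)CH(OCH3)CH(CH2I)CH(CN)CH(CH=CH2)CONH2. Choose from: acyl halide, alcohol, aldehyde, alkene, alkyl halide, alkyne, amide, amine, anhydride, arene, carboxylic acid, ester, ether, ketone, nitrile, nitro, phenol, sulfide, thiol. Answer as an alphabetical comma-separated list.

Taking each segment in turn:
  HOCH2: HO– on an sp³ carbon → alcohol.
  CH(CH2SH): pendant –CH2SH → thiol.
  CH(CH2OH): pendant –CH2OH on an sp³ backbone C → alcohol.
  CH(CH2Cl): pendant –CH2X: halogen on sp³ carbon → alkyl halide.
  CH(OCH3): pendant –OCH3: C–O–C with sp³ C, no adjacent C=O → ether.
  CH(CH2I): pendant –CH2X: halogen on sp³ carbon → alkyl halide.
  CH(CN): pendant –C≡N: nitrile.
  CH(CH=CH2): pendant –CH=CH2: C=C double bond → alkene.
  CONH2: –C(=O)NH2: carbonyl C bonded to C and to N → amide (the N is not a separate amine).

alcohol, alkene, alkyl halide, amide, ether, nitrile, thiol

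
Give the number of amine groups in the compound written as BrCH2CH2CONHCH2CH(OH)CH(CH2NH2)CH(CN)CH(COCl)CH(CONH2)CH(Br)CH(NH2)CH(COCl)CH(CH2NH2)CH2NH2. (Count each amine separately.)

4

halogen on an sp³ carbon → alkyl halide.
–C(=O)–N– linkage → amide (the N is not an amine).
–OH on an sp³ carbon → alcohol (secondary).
pendant –CH2NH2: N on sp³ C, no adjacent C=O → amine.
pendant –C≡N: nitrile.
pendant –C(=O)X: carbonyl C bonded to C and halogen → acyl halide.
pendant –CONH2: carbonyl C bonded to C and N → amide.
halogen on an sp³ carbon → alkyl halide.
–NH2 on an sp³ carbon with no adjacent C=O → amine.
pendant –C(=O)X: carbonyl C bonded to C and halogen → acyl halide.
pendant –CH2NH2: N on sp³ C, no adjacent C=O → amine.
–NH2 on an sp³ carbon with no adjacent C=O → amine.
Amine appears at: CH(CH2NH2), CH(NH2), CH(CH2NH2), CH2NH2 → 4.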